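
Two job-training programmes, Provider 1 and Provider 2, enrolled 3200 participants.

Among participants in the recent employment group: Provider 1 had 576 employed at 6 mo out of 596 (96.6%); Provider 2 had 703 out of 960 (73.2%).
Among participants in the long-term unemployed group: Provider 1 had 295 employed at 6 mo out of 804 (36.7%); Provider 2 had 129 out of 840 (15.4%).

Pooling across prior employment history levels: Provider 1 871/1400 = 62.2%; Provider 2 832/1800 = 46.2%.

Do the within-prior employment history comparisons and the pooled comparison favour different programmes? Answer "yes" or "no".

no

Within each prior employment history level (recent employment 96.6% vs 73.2%; long-term unemployed 36.7% vs 15.4%), Provider 1 has the higher rate every time. Pooled: 62.2% vs 46.2% — Provider 1 has the higher rate overall. They agree.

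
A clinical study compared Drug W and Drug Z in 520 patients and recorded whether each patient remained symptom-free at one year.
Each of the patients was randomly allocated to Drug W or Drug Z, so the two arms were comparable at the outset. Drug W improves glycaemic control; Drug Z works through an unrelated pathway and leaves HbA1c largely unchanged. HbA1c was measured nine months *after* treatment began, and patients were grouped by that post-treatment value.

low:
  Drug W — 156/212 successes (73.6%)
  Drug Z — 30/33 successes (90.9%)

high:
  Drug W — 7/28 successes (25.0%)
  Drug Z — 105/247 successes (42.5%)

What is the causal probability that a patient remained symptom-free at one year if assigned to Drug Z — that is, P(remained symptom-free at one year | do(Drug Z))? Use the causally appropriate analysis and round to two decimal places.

0.48

Stratifying would compare drugs among patients the drugs themselves sorted into HbA1c groups — a form of selection on an intermediate. The unconditioned pooled rates give the total causal effect.
So P(outcome | do(Drug Z)) is just the pooled rate for Drug Z: 135/280 = 0.482.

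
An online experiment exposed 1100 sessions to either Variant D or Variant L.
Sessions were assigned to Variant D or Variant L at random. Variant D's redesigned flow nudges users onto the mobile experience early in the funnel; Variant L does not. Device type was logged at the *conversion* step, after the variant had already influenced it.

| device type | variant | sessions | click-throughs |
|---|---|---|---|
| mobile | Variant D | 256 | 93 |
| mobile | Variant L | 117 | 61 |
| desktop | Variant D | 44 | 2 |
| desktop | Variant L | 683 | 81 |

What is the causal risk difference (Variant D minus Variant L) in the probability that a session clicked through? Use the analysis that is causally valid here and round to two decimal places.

Variant L is higher inside every device type stratum but Variant D is higher in aggregate. Whether to stratify depends on how device type relates to the variant.
Device type lies on the pathway variant → device type → outcome, so adjusting for it blocks the indirect effect. For the total causal effect of variant, use the unadjusted pooled rates.
The causal difference is the pooled difference: 0.317 − 0.177 = +0.139.

+0.14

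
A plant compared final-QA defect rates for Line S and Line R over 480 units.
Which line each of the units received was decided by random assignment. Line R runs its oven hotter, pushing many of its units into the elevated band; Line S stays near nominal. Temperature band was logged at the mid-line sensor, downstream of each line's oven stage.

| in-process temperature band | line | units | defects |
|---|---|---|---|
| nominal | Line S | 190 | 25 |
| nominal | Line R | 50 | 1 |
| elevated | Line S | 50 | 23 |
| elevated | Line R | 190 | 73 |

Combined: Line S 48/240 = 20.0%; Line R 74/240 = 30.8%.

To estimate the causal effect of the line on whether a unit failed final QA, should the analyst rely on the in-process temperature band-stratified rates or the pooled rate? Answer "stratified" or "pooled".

In-process temperature band lies on the pathway line → in-process temperature band → outcome, so adjusting for it blocks the indirect effect. For the total causal effect of line, use the unadjusted pooled rates.
Pooled: Line S 20.0% vs Line R 30.8%; Line S is lower overall.

pooled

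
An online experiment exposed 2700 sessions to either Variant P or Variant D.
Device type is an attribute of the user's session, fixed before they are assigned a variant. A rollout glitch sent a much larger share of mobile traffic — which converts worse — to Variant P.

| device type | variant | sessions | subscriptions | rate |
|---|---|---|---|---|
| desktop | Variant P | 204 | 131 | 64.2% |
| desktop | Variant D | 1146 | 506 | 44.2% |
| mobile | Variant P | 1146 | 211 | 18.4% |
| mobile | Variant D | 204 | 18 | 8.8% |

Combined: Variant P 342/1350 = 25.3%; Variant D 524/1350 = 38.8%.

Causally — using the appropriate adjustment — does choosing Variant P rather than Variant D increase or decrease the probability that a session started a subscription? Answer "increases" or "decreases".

Within every device type level Variant P has the higher rate, yet pooled Variant D does — Simpson's reversal.
The imbalance in device type arose from how sessions were allocated, not from anything the variant did; and device type independently affects the outcome. The pooled gap is confounded — condition on device type.
Within each level — desktop: 64.2% vs 44.2%; mobile: 18.4% vs 8.8% — Variant P is higher every time.

increases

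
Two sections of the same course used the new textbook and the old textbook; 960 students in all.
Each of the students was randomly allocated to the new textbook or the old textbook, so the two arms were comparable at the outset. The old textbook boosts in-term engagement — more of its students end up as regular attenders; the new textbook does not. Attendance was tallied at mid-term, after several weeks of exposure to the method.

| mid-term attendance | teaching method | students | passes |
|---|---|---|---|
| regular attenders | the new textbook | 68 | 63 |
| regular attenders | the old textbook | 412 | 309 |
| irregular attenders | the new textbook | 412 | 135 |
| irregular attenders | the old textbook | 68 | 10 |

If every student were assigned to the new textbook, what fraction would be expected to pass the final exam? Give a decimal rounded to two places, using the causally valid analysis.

0.41

The distribution of mid-term attendance is itself part of what the teaching method does — it is an intermediate outcome. Holding it fixed would remove that part of the effect; the total effect is the pooled difference.
So P(outcome | do(the new textbook)) is just the pooled rate for the new textbook: 198/480 = 0.412.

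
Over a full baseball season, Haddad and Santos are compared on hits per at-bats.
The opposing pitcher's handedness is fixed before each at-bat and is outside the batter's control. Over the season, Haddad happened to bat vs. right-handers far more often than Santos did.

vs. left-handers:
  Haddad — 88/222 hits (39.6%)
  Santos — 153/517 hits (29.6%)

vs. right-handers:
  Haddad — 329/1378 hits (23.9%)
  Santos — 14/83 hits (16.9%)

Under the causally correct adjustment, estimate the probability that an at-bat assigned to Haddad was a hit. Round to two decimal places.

The imbalance in pitcher handedness arose from how at-bats were allocated, not from anything the player did; and pitcher handedness independently affects the outcome. The pooled gap is confounded — condition on pitcher handedness.
Standardising Haddad to the population pitcher handedness mix: 0.336·88/222 + 0.664·329/1378 = 0.292.

0.29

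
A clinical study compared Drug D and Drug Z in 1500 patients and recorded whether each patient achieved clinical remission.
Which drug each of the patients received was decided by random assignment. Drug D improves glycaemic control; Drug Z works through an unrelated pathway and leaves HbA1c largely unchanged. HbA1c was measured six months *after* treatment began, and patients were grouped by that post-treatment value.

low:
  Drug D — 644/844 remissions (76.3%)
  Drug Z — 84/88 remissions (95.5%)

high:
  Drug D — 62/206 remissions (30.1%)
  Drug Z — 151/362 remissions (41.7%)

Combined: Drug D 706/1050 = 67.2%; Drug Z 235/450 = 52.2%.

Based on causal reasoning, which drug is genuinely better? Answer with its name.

Drug D

The distribution of HbA1c is itself part of what the drug does — it is an intermediate outcome. Holding it fixed would remove that part of the effect; the total effect is the pooled difference.
Pooled: Drug D 67.2% vs Drug Z 52.2%; Drug D is higher overall.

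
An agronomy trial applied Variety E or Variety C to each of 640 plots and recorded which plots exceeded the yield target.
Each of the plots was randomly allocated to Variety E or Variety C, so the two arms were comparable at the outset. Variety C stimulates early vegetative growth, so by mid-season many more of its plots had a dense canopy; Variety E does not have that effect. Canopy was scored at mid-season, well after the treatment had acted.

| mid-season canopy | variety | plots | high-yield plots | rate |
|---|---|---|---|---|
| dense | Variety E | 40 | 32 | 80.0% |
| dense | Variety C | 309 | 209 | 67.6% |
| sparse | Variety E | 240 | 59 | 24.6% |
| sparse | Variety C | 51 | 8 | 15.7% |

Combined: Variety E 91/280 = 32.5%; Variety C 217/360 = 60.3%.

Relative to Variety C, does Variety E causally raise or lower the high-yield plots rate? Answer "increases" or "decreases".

Mid-season canopy here is a post-treatment variable shaped by the variety; conditioning on it would introduce bias rather than remove it. The overall comparison is the causal one.
Pooled: Variety E 32.5% vs Variety C 60.3%; Variety C is higher overall.

decreases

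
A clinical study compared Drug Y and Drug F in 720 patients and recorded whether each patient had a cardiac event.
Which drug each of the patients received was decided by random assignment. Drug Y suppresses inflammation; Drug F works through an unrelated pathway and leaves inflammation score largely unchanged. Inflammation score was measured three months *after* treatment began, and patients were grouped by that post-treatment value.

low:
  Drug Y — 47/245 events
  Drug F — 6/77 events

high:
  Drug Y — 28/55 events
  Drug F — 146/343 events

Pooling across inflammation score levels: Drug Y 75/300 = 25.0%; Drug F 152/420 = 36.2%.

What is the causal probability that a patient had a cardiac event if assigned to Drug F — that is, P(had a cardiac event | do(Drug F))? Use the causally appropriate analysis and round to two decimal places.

0.36

Inflammation score lies on the pathway drug → inflammation score → outcome, so adjusting for it blocks the indirect effect. For the total causal effect of drug, use the unadjusted pooled rates.
So P(outcome | do(Drug F)) is just the pooled rate for Drug F: 152/420 = 0.362.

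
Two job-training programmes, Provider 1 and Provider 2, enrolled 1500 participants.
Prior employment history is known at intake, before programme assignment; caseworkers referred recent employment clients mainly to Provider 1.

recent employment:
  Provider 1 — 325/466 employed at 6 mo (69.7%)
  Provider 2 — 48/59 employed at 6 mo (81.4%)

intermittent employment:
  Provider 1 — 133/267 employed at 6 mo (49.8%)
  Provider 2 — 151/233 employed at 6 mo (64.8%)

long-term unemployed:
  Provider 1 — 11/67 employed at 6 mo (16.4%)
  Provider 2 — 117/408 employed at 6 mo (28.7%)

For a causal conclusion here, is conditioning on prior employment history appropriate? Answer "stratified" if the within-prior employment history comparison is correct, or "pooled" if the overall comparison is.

stratified

Prior employment history is set before the programme has any effect — it is not caused by the programme — and it independently drives the outcome. That makes it a confounder, so the causal comparison is within prior employment history levels.
Within each level — recent employment: 69.7% vs 81.4%; intermittent employment: 49.8% vs 64.8%; long-term unemployed: 16.4% vs 28.7% — Provider 2 is higher every time.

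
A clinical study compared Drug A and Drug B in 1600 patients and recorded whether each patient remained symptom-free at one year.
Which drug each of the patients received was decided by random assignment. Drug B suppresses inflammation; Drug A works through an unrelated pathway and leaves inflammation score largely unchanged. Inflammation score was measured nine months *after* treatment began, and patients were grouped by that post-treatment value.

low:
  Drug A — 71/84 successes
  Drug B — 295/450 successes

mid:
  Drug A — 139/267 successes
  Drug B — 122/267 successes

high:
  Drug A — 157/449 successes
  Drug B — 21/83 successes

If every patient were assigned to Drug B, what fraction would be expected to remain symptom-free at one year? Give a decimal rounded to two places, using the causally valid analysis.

The stratified and pooled comparisons disagree (Drug A wins within each inflammation score; Drug B wins overall), so the answer turns on the causal role of inflammation score.
Stratifying would compare drugs among patients the drugs themselves sorted into inflammation score groups — a form of selection on an intermediate. The unconditioned pooled rates give the total causal effect.
So P(outcome | do(Drug B)) is just the pooled rate for Drug B: 438/800 = 0.547.

0.55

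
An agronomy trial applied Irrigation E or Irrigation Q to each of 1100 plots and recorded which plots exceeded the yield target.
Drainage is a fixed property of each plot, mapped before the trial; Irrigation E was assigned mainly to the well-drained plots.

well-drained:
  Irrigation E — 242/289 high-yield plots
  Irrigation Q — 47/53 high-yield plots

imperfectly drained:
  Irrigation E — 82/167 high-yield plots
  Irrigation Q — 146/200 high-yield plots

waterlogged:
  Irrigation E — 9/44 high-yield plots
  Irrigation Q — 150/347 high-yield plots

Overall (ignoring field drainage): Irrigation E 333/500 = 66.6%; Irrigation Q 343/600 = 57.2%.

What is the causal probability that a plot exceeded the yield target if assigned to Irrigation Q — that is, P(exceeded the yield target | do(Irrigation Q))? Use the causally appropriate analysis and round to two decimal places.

Irrigation Q is higher inside every field drainage stratum but Irrigation E is higher in aggregate. Whether to stratify depends on how field drainage relates to the irrigation.
Field drainage differs across irrigations for reasons unrelated to any effect of the irrigation itself, and it separately predicts the outcome — a classic confounder. We must compare within field drainage levels.
Standardising Irrigation Q to the population field drainage mix: 0.311·47/53 + 0.334·146/200 + 0.355·150/347 = 0.673.

0.67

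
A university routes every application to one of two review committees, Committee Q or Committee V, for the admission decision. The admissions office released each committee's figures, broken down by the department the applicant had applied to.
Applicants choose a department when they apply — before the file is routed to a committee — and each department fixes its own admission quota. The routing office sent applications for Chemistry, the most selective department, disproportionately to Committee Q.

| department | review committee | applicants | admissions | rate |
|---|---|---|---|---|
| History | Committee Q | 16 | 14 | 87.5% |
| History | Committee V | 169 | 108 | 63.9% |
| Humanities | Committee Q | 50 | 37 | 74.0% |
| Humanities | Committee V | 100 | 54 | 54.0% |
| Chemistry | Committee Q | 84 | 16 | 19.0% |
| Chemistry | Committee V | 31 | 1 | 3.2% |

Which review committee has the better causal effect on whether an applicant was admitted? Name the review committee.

The imbalance in department arose from how applicants were allocated, not from anything the review committee did; and department independently affects the outcome. The pooled gap is confounded — condition on department.
Within each level — History: 87.5% vs 63.9%; Humanities: 74.0% vs 54.0%; Chemistry: 19.0% vs 3.2% — Committee Q is higher every time.

Committee Q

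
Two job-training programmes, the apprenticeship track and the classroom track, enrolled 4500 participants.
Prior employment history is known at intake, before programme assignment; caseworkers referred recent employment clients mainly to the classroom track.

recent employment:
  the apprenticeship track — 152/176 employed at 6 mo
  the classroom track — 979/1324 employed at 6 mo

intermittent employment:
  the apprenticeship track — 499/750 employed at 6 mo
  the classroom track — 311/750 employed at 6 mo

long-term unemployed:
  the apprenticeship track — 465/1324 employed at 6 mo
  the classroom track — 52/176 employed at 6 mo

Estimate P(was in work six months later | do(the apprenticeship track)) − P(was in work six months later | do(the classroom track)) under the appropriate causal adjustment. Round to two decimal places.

+0.14

Since prior employment history is a pre-existing factor (not a product of the programme) and it affects the outcome on its own, it is a confounder. The stratified rates, not the pooled rate, identify the causal effect.
Adjusting over the population distribution of prior employment history: 0.333·(0.864−0.739) + 0.333·(0.665−0.415) + 0.333·(0.351−0.295) = +0.144.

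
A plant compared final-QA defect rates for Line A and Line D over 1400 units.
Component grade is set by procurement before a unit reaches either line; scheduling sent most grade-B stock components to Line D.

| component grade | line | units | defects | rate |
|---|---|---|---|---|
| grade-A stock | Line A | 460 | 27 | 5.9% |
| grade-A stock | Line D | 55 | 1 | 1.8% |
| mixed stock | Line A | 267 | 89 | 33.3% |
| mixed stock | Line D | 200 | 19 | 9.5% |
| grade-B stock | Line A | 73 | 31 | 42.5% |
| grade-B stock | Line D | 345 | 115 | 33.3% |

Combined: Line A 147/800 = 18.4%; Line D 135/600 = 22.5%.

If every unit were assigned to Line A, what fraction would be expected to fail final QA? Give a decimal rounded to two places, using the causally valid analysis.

0.26

Nothing the line does changes component grade; the imbalance is an allocation artefact. With component grade also predicting the outcome, the pooled figure is confounded, and the within-stratum comparison is the causal one.
Standardising Line A to the population component grade mix: 0.368·27/460 + 0.334·89/267 + 0.299·31/73 = 0.260.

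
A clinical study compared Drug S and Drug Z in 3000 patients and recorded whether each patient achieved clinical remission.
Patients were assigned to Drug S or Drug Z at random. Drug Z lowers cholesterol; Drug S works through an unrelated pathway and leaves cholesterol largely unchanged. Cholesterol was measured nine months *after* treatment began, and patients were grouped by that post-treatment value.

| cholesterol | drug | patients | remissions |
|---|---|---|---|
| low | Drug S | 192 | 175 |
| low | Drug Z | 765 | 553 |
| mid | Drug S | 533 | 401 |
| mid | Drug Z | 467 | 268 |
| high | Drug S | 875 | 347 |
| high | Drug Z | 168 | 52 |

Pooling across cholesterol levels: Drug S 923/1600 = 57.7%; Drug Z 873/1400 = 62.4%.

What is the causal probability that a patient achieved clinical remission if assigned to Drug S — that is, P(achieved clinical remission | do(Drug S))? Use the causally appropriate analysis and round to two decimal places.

Cholesterol is recorded after the drug and is itself shifted by it — it sits on the causal path from drug to outcome. Conditioning on a mediator would strip out part of the effect we want; the pooled comparison gives the total causal effect.
So P(outcome | do(Drug S)) is just the pooled rate for Drug S: 923/1600 = 0.577.

0.58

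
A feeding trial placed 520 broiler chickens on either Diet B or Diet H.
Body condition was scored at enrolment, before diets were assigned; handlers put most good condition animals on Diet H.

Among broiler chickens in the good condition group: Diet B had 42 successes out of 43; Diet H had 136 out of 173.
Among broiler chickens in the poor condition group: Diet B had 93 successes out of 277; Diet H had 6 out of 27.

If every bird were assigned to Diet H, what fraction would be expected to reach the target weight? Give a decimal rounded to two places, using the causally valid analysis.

The starting body condition-specific comparison favours Diet B throughout, but the pooled figures favour Diet H. The question is whether to condition on starting body condition.
The imbalance in starting body condition arose from how broiler chickens were allocated, not from anything the diet did; and starting body condition independently affects the outcome. The pooled gap is confounded — condition on starting body condition.
Standardising Diet H to the population starting body condition mix: 0.415·136/173 + 0.585·6/27 = 0.456.

0.46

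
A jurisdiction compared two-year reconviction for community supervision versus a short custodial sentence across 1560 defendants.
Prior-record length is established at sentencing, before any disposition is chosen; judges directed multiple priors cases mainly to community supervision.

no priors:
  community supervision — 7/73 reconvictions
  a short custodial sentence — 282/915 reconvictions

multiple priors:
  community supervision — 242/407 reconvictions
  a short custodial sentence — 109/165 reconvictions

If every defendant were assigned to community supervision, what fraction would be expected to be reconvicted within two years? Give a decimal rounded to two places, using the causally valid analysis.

0.28

Since prior-record length is a pre-existing factor (not a product of the disposition) and it affects the outcome on its own, it is a confounder. The stratified rates, not the pooled rate, identify the causal effect.
Standardising community supervision to the population prior-record length mix: 0.633·7/73 + 0.367·242/407 = 0.279.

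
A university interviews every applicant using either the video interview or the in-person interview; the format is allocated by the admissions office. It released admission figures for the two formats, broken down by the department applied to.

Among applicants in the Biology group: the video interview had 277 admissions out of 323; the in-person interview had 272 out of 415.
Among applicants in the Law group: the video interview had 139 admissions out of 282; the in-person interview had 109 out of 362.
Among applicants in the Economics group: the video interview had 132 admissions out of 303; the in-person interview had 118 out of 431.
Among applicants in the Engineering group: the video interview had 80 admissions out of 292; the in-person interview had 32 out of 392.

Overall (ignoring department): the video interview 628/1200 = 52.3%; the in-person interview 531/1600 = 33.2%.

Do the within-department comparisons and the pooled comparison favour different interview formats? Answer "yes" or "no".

no

Within each department level (Biology 85.8% vs 65.5%; Law 49.3% vs 30.1%; Economics 43.6% vs 27.4%; Engineering 27.4% vs 8.2%), the video interview has the higher rate every time. Pooled: 52.3% vs 33.2% — the video interview has the higher rate overall. They agree.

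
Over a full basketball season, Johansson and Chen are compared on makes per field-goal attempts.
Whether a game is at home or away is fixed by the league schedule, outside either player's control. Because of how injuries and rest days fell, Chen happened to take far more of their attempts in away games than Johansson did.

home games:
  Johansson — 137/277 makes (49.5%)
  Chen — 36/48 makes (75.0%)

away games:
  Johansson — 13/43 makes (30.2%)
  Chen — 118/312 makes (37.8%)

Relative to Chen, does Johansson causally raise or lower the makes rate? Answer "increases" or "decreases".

The stratified and pooled comparisons disagree (Chen wins within each game venue; Johansson wins overall), so the answer turns on the causal role of game venue.
Here game venue is a common cause — it drives both which player a case falls under and the outcome. The crude comparison mixes populations; the stratum-specific rates are the causally relevant ones.
Within each level — home games: 49.5% vs 75.0%; away games: 30.2% vs 37.8% — Chen is higher every time.

decreases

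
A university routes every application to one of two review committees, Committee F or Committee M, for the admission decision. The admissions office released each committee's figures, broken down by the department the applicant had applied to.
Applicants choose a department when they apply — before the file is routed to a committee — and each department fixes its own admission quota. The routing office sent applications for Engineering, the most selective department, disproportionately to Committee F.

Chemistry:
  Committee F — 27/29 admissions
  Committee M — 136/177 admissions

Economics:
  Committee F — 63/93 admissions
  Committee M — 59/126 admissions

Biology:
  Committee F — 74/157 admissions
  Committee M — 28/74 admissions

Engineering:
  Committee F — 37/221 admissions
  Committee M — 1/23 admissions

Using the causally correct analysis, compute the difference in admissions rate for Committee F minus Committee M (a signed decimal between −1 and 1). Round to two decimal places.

Within every department level Committee F has the higher rate, yet pooled Committee M does — Simpson's reversal.
Department differs across review committees for reasons unrelated to any effect of the review committee itself, and it separately predicts the outcome — a classic confounder. We must compare within department levels.
Adjusting over the population distribution of department: 0.229·(0.931−0.768) + 0.243·(0.677−0.468) + 0.257·(0.471−0.378) + 0.271·(0.167−0.043) = +0.146.

+0.15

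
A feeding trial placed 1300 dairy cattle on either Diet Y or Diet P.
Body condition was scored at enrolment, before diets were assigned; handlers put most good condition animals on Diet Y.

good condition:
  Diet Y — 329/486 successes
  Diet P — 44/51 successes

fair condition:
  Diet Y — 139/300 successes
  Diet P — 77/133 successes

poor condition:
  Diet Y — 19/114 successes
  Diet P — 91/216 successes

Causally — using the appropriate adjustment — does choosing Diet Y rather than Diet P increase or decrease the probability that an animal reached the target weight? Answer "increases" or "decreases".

Here starting body condition is a common cause — it drives both which diet a case falls under and the outcome. The crude comparison mixes populations; the stratum-specific rates are the causally relevant ones.
Within each level — good condition: 67.7% vs 86.3%; fair condition: 46.3% vs 57.9%; poor condition: 16.7% vs 42.1% — Diet P is higher every time.

decreases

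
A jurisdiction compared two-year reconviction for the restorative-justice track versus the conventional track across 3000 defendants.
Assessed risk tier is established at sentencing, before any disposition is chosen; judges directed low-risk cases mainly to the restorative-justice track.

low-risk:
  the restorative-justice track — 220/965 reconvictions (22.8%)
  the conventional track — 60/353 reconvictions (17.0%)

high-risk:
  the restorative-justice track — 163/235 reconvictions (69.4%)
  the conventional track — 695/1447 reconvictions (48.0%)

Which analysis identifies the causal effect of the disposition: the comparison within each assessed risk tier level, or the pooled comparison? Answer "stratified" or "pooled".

The stratified and pooled comparisons disagree (the conventional track wins within each assessed risk tier; the restorative-justice track wins overall), so the answer turns on the causal role of assessed risk tier.
Assessed risk tier differs across dispositions for reasons unrelated to any effect of the disposition itself, and it separately predicts the outcome — a classic confounder. We must compare within assessed risk tier levels.
Within each level — low-risk: 22.8% vs 17.0%; high-risk: 69.4% vs 48.0% — the conventional track is lower every time.

stratified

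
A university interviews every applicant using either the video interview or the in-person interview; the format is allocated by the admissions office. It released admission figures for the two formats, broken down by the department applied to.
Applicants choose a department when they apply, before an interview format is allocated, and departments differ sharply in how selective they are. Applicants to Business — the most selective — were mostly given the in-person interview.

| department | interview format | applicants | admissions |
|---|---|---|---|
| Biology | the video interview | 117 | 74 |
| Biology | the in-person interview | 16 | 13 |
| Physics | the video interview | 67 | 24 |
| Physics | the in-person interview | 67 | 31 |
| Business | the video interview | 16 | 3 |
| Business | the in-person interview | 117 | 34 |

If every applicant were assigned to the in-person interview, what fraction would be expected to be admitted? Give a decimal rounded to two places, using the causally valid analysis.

0.52

The department-specific comparison favours the in-person interview throughout, but the pooled figures favour the video interview. The question is whether to condition on department.
Department is set before the interview format has any effect — it is not caused by the interview format — and it independently drives the outcome. That makes it a confounder, so the causal comparison is within department levels.
Standardising the in-person interview to the population department mix: 0.333·13/16 + 0.335·31/67 + 0.333·34/117 = 0.522.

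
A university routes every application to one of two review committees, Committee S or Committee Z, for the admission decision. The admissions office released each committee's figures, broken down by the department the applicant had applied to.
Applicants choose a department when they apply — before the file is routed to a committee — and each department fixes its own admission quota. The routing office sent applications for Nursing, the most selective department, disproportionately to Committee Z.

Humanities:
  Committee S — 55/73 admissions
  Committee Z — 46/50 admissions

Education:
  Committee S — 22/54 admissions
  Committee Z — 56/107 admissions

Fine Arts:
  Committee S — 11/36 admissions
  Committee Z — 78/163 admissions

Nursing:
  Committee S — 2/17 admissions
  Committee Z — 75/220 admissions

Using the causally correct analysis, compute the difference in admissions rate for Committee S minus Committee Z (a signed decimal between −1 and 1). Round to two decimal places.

Here department is a common cause — it drives both which review committee a case falls under and the outcome. The crude comparison mixes populations; the stratum-specific rates are the causally relevant ones.
Adjusting over the population distribution of department: 0.171·(0.753−0.920) + 0.224·(0.407−0.523) + 0.276·(0.306−0.479) + 0.329·(0.118−0.341) = -0.176.

-0.18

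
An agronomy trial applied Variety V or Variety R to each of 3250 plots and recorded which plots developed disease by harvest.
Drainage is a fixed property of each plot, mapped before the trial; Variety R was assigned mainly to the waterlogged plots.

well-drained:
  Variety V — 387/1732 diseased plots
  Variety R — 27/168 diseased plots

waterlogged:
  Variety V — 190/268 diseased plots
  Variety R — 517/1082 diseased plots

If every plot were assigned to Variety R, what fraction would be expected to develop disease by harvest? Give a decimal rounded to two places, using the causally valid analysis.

0.29

Since field drainage is a pre-existing factor (not a product of the variety) and it affects the outcome on its own, it is a confounder. The stratified rates, not the pooled rate, identify the causal effect.
Standardising Variety R to the population field drainage mix: 0.585·27/168 + 0.415·517/1082 = 0.292.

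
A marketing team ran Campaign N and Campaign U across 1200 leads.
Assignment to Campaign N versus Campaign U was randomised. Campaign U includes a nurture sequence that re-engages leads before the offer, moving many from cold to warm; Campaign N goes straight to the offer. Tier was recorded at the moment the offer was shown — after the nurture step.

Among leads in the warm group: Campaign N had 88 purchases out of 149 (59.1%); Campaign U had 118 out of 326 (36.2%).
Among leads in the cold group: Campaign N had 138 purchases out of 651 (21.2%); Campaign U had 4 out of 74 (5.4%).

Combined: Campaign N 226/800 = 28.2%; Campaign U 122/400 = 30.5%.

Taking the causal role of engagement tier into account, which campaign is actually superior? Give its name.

Stratifying would compare campaigns among leads the campaigns themselves sorted into engagement tier groups — a form of selection on an intermediate. The unconditioned pooled rates give the total causal effect.
Pooled: Campaign N 28.2% vs Campaign U 30.5%; Campaign U is higher overall.

Campaign U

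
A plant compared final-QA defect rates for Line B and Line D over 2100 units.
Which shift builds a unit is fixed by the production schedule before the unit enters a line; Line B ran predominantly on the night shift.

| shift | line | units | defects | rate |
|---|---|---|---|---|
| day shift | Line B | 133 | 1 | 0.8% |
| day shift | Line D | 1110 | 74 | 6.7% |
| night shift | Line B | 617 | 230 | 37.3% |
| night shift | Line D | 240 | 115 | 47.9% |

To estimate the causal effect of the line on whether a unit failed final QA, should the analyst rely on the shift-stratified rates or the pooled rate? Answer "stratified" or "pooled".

stratified

Nothing the line does changes shift; the imbalance is an allocation artefact. With shift also predicting the outcome, the pooled figure is confounded, and the within-stratum comparison is the causal one.
Within each level — day shift: 0.8% vs 6.7%; night shift: 37.3% vs 47.9% — Line B is lower every time.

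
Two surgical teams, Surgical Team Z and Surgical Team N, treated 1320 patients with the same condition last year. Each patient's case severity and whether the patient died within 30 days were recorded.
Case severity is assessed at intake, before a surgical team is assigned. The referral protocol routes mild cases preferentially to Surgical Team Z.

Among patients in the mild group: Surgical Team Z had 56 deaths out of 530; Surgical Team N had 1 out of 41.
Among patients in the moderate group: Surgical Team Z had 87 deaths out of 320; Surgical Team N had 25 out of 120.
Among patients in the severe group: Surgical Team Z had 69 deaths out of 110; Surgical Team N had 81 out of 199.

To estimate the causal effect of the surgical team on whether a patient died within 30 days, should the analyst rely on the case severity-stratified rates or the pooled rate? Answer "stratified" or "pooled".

Since case severity is a pre-existing factor (not a product of the surgical team) and it affects the outcome on its own, it is a confounder. The stratified rates, not the pooled rate, identify the causal effect.
Within each level — mild: 10.6% vs 2.4%; moderate: 27.2% vs 20.8%; severe: 62.7% vs 40.7% — Surgical Team N is lower every time.

stratified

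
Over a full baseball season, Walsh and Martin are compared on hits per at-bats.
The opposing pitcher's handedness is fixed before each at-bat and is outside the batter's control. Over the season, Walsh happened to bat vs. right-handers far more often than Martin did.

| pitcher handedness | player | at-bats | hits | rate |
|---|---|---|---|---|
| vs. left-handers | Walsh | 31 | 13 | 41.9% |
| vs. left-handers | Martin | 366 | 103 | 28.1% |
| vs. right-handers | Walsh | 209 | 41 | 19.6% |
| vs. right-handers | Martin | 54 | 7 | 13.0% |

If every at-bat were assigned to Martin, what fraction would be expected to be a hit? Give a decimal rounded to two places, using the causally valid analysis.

0.22

Walsh is higher inside every pitcher handedness stratum but Martin is higher in aggregate. Whether to stratify depends on how pitcher handedness relates to the player.
Nothing the player does changes pitcher handedness; the imbalance is an allocation artefact. With pitcher handedness also predicting the outcome, the pooled figure is confounded, and the within-stratum comparison is the causal one.
Standardising Martin to the population pitcher handedness mix: 0.602·103/366 + 0.398·7/54 = 0.221.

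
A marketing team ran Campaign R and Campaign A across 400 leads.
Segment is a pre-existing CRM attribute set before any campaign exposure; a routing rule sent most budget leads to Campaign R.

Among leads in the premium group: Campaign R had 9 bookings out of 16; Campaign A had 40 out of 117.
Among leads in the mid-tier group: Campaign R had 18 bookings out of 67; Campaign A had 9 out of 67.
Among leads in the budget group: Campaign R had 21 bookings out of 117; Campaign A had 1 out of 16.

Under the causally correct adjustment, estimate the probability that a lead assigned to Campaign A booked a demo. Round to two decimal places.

0.18

The customer segment-specific comparison favours Campaign R throughout, but the pooled figures favour Campaign A. The question is whether to condition on customer segment.
Customer segment differs across campaigns for reasons unrelated to any effect of the campaign itself, and it separately predicts the outcome — a classic confounder. We must compare within customer segment levels.
Standardising Campaign A to the population customer segment mix: 0.333·40/117 + 0.335·9/67 + 0.333·1/16 = 0.179.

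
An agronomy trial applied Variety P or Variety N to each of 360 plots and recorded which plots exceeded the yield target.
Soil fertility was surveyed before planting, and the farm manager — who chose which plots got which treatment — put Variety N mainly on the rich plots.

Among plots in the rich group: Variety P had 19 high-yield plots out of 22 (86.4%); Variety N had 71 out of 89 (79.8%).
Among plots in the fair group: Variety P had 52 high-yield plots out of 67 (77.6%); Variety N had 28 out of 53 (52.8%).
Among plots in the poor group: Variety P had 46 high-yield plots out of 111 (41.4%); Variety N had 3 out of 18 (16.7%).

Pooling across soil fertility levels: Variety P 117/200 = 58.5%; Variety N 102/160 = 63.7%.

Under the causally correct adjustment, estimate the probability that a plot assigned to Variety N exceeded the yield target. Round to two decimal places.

0.48

Variety P is higher inside every soil fertility stratum but Variety N is higher in aggregate. Whether to stratify depends on how soil fertility relates to the variety.
Here soil fertility is a common cause — it drives both which variety a case falls under and the outcome. The crude comparison mixes populations; the stratum-specific rates are the causally relevant ones.
Standardising Variety N to the population soil fertility mix: 0.308·71/89 + 0.333·28/53 + 0.358·3/18 = 0.482.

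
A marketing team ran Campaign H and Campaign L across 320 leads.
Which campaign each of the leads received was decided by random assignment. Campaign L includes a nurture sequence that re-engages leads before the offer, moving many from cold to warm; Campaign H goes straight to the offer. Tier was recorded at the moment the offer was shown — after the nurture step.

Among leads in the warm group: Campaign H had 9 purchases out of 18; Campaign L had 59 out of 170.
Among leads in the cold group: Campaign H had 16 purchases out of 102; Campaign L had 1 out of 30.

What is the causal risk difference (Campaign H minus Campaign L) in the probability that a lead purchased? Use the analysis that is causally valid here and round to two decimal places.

Engagement tier here is a post-treatment variable shaped by the campaign; conditioning on it would introduce bias rather than remove it. The overall comparison is the causal one.
The causal difference is the pooled difference: 0.208 − 0.300 = -0.092.

-0.09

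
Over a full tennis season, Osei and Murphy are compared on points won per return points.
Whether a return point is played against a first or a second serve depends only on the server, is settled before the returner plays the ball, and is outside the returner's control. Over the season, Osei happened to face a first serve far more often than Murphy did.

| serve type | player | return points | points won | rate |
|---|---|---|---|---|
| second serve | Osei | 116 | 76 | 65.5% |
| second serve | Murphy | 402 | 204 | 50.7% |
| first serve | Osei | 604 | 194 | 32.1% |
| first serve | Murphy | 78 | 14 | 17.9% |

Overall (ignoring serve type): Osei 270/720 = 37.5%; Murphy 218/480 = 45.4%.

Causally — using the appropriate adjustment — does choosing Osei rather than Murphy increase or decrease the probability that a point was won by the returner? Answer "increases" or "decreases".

increases

The stratified and pooled comparisons disagree (Osei wins within each serve type; Murphy wins overall), so the answer turns on the causal role of serve type.
Serve type is set before the player has any effect — it is not caused by the player — and it independently drives the outcome. That makes it a confounder, so the causal comparison is within serve type levels.
Within each level — second serve: 65.5% vs 50.7%; first serve: 32.1% vs 17.9% — Osei is higher every time.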